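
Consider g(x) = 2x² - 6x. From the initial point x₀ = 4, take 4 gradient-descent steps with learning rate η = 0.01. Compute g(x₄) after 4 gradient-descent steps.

g′(x) = 4x - 6
x₁ = 4 − 0.01·10 = 3.9
x₂ = 3.9 − 0.01·9.6 = 3.804
x₃ = 3.804 − 0.01·9.216 = 3.71184
x₄ = 3.71184 − 0.01·8.84736 = 3.6233664
g(3.6233664) = 4.51736973729792

4.51736973729792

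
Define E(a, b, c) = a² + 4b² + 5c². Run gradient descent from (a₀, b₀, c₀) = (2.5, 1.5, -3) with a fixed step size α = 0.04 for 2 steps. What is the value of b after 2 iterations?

∇E = (2a, 8b, 10c)
(a₁, b₁, c₁) = (2.5, 1.5, -3) − 0.04·(5, 12, -30) = (2.3, 1.02, -1.8)
(a₂, b₂, c₂) = (2.3, 1.02, -1.8) − 0.04·(4.6, 8.16, -18) = (2.116, 0.6936, -1.08)
b = 0.6936

0.6936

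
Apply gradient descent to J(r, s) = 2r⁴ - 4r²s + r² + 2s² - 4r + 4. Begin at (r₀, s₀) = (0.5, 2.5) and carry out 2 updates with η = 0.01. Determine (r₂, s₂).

∇J = (8r³ - 8rs + 2r - 4, -4r² + 4s)
Step 1: at (0.5, 2.5), ∇J = (-12, 9) → (0.5, 2.5) − 0.01·(-12, 9) = (0.62, 2.41)
Step 2: at (0.62, 2.41), ∇J = (-12.806976, 8.1024) → (0.62, 2.41) − 0.01·(-12.806976, 8.1024) = (0.74806976, 2.328976)

(0.74806976, 2.328976)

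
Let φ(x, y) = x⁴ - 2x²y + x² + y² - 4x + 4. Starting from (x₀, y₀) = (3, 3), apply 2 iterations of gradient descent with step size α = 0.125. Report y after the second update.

13.140625

∇φ = (4x³ - 4xy + 2x - 4, -2x² + 2y)
Step 1: at (3, 3), ∇φ = (74, -12) → (3, 3) − 0.125·(74, -12) = (-6.25, 4.5)
Step 2: at (-6.25, 4.5), ∇φ = (-880.5625, -69.125) → (-6.25, 4.5) − 0.125·(-880.5625, -69.125) = (103.8203125, 13.140625)
y = 13.140625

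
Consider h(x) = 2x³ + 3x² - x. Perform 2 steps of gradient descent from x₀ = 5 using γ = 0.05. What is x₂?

-7.39575

h′(x) = 6x² + 6x - 1
x₁ = 5 − 0.05·179 = -3.95
x₂ = -3.95 − 0.05·68.915 = -7.39575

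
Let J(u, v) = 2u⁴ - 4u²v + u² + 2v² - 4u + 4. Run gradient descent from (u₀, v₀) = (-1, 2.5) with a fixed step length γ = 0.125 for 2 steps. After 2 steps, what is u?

1.484375

∇J = (8u³ - 8uv + 2u - 4, -4u² + 4v)
Step 1: at (-1, 2.5), ∇J = (6, 6) → (-1, 2.5) − 0.125·(6, 6) = (-1.75, 1.75)
Step 2: at (-1.75, 1.75), ∇J = (-25.875, -5.25) → (-1.75, 1.75) − 0.125·(-25.875, -5.25) = (1.484375, 2.40625)
u = 1.484375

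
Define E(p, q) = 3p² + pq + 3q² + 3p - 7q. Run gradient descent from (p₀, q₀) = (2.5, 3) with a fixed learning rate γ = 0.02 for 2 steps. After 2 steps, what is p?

∇E = (6p + q + 3, p + 6q - 7)
(p₁, q₁) = (2.5, 3) − 0.02·(21, 13.5) = (2.08, 2.73)
(p₂, q₂) = (2.08, 2.73) − 0.02·(18.21, 11.46) = (1.7158, 2.5008)
p = 1.7158

1.7158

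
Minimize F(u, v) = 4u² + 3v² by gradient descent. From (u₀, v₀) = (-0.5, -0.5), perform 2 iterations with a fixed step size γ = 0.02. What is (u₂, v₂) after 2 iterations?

(-0.3528, -0.3872)

∇F = (8u, 6v)
Step 1: at (-0.5, -0.5), ∇F = (-4, -3) → (-0.5, -0.5) − 0.02·(-4, -3) = (-0.42, -0.44)
Step 2: at (-0.42, -0.44), ∇F = (-3.36, -2.64) → (-0.42, -0.44) − 0.02·(-3.36, -2.64) = (-0.3528, -0.3872)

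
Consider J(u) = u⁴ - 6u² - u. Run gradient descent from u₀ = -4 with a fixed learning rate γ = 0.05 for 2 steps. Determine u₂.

-43.297225

J′(u) = 4u³ - 12u - 1
u₁ = -4 − 0.05·(-209) = 6.45
u₂ = 6.45 − 0.05·994.9445 = -43.297225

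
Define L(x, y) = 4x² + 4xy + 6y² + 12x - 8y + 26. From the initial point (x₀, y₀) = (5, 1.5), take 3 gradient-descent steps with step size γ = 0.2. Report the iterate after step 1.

(-6.6, -4.5)

∇L = (8x + 4y + 12, 4x + 12y - 8)
(x₁, y₁) = (5, 1.5) − 0.2·(58, 30) = (-6.6, -4.5)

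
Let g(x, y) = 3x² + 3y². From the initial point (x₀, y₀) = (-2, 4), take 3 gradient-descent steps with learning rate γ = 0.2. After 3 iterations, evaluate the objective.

0.00384

∇g = (6x, 6y)
Step 1: at (-2, 4), ∇g = (-12, 24) → (-2, 4) − 0.2·(-12, 24) = (0.4, -0.8)
Step 2: at (0.4, -0.8), ∇g = (2.4, -4.8) → (0.4, -0.8) − 0.2·(2.4, -4.8) = (-0.08, 0.16)
Step 3: at (-0.08, 0.16), ∇g = (-0.48, 0.96) → (-0.08, 0.16) − 0.2·(-0.48, 0.96) = (0.016, -0.032)
g(0.016, -0.032) = 0.00384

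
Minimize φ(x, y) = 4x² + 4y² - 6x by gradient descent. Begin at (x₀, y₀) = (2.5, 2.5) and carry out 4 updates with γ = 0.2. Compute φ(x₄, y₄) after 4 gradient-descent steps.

-1.62434304

∇φ = (8x - 6, 8y)
Step 1: at (2.5, 2.5), ∇φ = (14, 20) → (2.5, 2.5) − 0.2·(14, 20) = (-0.3, -1.5)
Step 2: at (-0.3, -1.5), ∇φ = (-8.4, -12) → (-0.3, -1.5) − 0.2·(-8.4, -12) = (1.38, 0.9)
Step 3: at (1.38, 0.9), ∇φ = (5.04, 7.2) → (1.38, 0.9) − 0.2·(5.04, 7.2) = (0.372, -0.54)
Step 4: at (0.372, -0.54), ∇φ = (-3.024, -4.32) → (0.372, -0.54) − 0.2·(-3.024, -4.32) = (0.9768, 0.324)
φ(0.9768, 0.324) = -1.62434304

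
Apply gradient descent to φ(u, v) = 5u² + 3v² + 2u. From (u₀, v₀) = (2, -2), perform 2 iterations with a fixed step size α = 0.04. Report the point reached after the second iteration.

∇φ = (10u + 2, 6v)
Step 1: at (2, -2), ∇φ = (22, -12) → (2, -2) − 0.04·(22, -12) = (1.12, -1.52)
Step 2: at (1.12, -1.52), ∇φ = (13.2, -9.12) → (1.12, -1.52) − 0.04·(13.2, -9.12) = (0.592, -1.1552)

(0.592, -1.1552)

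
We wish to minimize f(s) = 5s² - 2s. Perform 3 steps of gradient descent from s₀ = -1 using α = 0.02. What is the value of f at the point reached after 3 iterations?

f′(s) = 10s - 2
s₁ = -1 − 0.02·(-12) = -0.76
s₂ = -0.76 − 0.02·(-9.6) = -0.568
s₃ = -0.568 − 0.02·(-7.68) = -0.4144
f(-0.4144) = 1.6874368

1.6874368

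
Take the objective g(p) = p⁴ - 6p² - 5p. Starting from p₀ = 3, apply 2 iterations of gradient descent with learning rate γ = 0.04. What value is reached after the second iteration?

g′(p) = 4p³ - 12p - 5
Step 1: g′(3) = 67; p₁ = 3 − 0.04·67 = 0.32
Step 2: g′(0.32) = -8.708928; p₂ = 0.32 − 0.04·(-8.708928) = 0.66835712

0.66835712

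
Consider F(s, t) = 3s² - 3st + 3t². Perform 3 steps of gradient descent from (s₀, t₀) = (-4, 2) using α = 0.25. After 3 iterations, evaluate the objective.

308.9912109375

∇F = (6s - 3t, -3s + 6t)
Step 1: at (-4, 2), ∇F = (-30, 24) → (-4, 2) − 0.25·(-30, 24) = (3.5, -4)
Step 2: at (3.5, -4), ∇F = (33, -34.5) → (3.5, -4) − 0.25·(33, -34.5) = (-4.75, 4.625)
Step 3: at (-4.75, 4.625), ∇F = (-42.375, 42) → (-4.75, 4.625) − 0.25·(-42.375, 42) = (5.84375, -5.875)
F(5.84375, -5.875) = 308.9912109375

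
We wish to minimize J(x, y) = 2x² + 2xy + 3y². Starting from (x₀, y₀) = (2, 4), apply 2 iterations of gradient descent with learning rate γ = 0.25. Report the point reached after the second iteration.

(1.5, 2.5)

∇J = (4x + 2y, 2x + 6y)
(x₁, y₁) = (2, 4) − 0.25·(16, 28) = (-2, -3)
(x₂, y₂) = (-2, -3) − 0.25·(-14, -22) = (1.5, 2.5)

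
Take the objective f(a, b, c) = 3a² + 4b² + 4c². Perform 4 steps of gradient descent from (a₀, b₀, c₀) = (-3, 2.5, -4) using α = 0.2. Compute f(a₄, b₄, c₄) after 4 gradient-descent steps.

1.49492736

∇f = (6a, 8b, 8c)
Step 1: at (-3, 2.5, -4), ∇f = (-18, 20, -32) → (-3, 2.5, -4) − 0.2·(-18, 20, -32) = (0.6, -1.5, 2.4)
Step 2: at (0.6, -1.5, 2.4), ∇f = (3.6, -12, 19.2) → (0.6, -1.5, 2.4) − 0.2·(3.6, -12, 19.2) = (-0.12, 0.9, -1.44)
Step 3: at (-0.12, 0.9, -1.44), ∇f = (-0.72, 7.2, -11.52) → (-0.12, 0.9, -1.44) − 0.2·(-0.72, 7.2, -11.52) = (0.024, -0.54, 0.864)
Step 4: at (0.024, -0.54, 0.864), ∇f = (0.144, -4.32, 6.912) → (0.024, -0.54, 0.864) − 0.2·(0.144, -4.32, 6.912) = (-0.0048, 0.324, -0.5184)
f(-0.0048, 0.324, -0.5184) = 1.49492736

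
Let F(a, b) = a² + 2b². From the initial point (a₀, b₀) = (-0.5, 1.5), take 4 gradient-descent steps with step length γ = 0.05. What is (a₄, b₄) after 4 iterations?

∇F = (2a, 4b)
(a₁, b₁) = (-0.5, 1.5) − 0.05·(-1, 6) = (-0.45, 1.2)
(a₂, b₂) = (-0.45, 1.2) − 0.05·(-0.9, 4.8) = (-0.405, 0.96)
(a₃, b₃) = (-0.405, 0.96) − 0.05·(-0.81, 3.84) = (-0.3645, 0.768)
(a₄, b₄) = (-0.3645, 0.768) − 0.05·(-0.729, 3.072) = (-0.32805, 0.6144)

(-0.32805, 0.6144)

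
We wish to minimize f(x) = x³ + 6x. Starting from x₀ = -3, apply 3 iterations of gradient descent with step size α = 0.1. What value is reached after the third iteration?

f′(x) = 3x² + 6
Step 1: f′(-3) = 33; x₁ = -3 − 0.1·33 = -6.3
Step 2: f′(-6.3) = 125.07; x₂ = -6.3 − 0.1·125.07 = -18.807
Step 3: f′(-18.807) = 1067.109747; x₃ = -18.807 − 0.1·1067.109747 = -125.5179747

-125.5179747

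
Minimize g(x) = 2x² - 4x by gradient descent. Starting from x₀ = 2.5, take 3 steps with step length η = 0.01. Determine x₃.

2.327104

g′(x) = 4x - 4
x₁ = 2.5 − 0.01·6 = 2.44
x₂ = 2.44 − 0.01·5.76 = 2.3824
x₃ = 2.3824 − 0.01·5.5296 = 2.327104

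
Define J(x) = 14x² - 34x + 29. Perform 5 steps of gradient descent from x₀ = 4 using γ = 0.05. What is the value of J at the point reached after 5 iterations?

J′(x) = 28x - 34
Step 1: J′(4) = 78; x₁ = 4 − 0.05·78 = 0.1
Step 2: J′(0.1) = -31.2; x₂ = 0.1 − 0.05·(-31.2) = 1.66
Step 3: J′(1.66) = 12.48; x₃ = 1.66 − 0.05·12.48 = 1.036
Step 4: J′(1.036) = -4.992; x₄ = 1.036 − 0.05·(-4.992) = 1.2856
Step 5: J′(1.2856) = 1.9968; x₅ = 1.2856 − 0.05·1.9968 = 1.18576
J(1.18576) = 8.3685348864

8.3685348864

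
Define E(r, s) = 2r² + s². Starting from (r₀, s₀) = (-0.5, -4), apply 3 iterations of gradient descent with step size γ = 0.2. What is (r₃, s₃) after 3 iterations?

(-0.004, -0.864)

∇E = (4r, 2s)
(r₁, s₁) = (-0.5, -4) − 0.2·(-2, -8) = (-0.1, -2.4)
(r₂, s₂) = (-0.1, -2.4) − 0.2·(-0.4, -4.8) = (-0.02, -1.44)
(r₃, s₃) = (-0.02, -1.44) − 0.2·(-0.08, -2.88) = (-0.004, -0.864)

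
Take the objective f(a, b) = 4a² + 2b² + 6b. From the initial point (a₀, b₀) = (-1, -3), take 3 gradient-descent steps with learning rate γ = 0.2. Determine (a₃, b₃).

∇f = (8a, 4b + 6)
Step 1: at (-1, -3), ∇f = (-8, -6) → (-1, -3) − 0.2·(-8, -6) = (0.6, -1.8)
Step 2: at (0.6, -1.8), ∇f = (4.8, -1.2) → (0.6, -1.8) − 0.2·(4.8, -1.2) = (-0.36, -1.56)
Step 3: at (-0.36, -1.56), ∇f = (-2.88, -0.24) → (-0.36, -1.56) − 0.2·(-2.88, -0.24) = (0.216, -1.512)

(0.216, -1.512)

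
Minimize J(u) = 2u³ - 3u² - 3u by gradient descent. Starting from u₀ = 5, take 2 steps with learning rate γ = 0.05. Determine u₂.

-1.17175

J′(u) = 6u² - 6u - 3
Step 1: J′(5) = 117; u₁ = 5 − 0.05·117 = -0.85
Step 2: J′(-0.85) = 6.435; u₂ = -0.85 − 0.05·6.435 = -1.17175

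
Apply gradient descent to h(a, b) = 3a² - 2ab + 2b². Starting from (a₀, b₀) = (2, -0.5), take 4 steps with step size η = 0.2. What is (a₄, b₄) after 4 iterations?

(0.08, -0.02)

∇h = (6a - 2b, -2a + 4b)
(a₁, b₁) = (2, -0.5) − 0.2·(13, -6) = (-0.6, 0.7)
(a₂, b₂) = (-0.6, 0.7) − 0.2·(-5, 4) = (0.4, -0.1)
(a₃, b₃) = (0.4, -0.1) − 0.2·(2.6, -1.2) = (-0.12, 0.14)
(a₄, b₄) = (-0.12, 0.14) − 0.2·(-1, 0.8) = (0.08, -0.02)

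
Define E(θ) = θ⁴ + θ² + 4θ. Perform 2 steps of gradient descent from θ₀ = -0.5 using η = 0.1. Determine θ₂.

-0.83125

E′(θ) = 4θ³ + 2θ + 4
θ₁ = -0.5 − 0.1·2.5 = -0.75
θ₂ = -0.75 − 0.1·0.8125 = -0.83125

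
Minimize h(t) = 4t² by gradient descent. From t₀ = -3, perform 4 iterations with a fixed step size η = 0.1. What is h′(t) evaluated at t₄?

-0.0384

h′(t) = 8t
t₁ = -3 − 0.1·(-24) = -0.6
t₂ = -0.6 − 0.1·(-4.8) = -0.12
t₃ = -0.12 − 0.1·(-0.96) = -0.024
t₄ = -0.024 − 0.1·(-0.192) = -0.0048
h′(t) at (-0.0048) = -0.0384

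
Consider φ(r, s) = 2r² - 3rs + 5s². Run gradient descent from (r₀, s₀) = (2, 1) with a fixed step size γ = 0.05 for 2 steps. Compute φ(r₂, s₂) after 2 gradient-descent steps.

∇φ = (4r - 3s, -3r + 10s)
(r₁, s₁) = (2, 1) − 0.05·(5, 4) = (1.75, 0.8)
(r₂, s₂) = (1.75, 0.8) − 0.05·(4.6, 2.75) = (1.52, 0.6625)
φ(1.52, 0.6625) = 3.79433125

3.79433125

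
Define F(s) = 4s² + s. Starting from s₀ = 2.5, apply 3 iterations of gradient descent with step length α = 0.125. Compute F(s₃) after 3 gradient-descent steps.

-0.0625

F′(s) = 8s + 1
s₁ = 2.5 − 0.125·21 = -0.125
s₂ = -0.125 − 0.125·0 = -0.125
s₃ = -0.125 − 0.125·0 = -0.125
F(-0.125) = -0.0625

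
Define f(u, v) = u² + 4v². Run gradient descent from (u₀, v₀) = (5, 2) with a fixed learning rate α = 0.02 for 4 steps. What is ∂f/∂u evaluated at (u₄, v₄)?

8.4934656

∇f = (2u, 8v)
Step 1: at (5, 2), ∇f = (10, 16) → (5, 2) − 0.02·(10, 16) = (4.8, 1.68)
Step 2: at (4.8, 1.68), ∇f = (9.6, 13.44) → (4.8, 1.68) − 0.02·(9.6, 13.44) = (4.608, 1.4112)
Step 3: at (4.608, 1.4112), ∇f = (9.216, 11.2896) → (4.608, 1.4112) − 0.02·(9.216, 11.2896) = (4.42368, 1.185408)
Step 4: at (4.42368, 1.185408), ∇f = (8.84736, 9.483264) → (4.42368, 1.185408) − 0.02·(8.84736, 9.483264) = (4.2467328, 0.99574272)
∂f/∂u at (4.2467328, 0.99574272) = 8.4934656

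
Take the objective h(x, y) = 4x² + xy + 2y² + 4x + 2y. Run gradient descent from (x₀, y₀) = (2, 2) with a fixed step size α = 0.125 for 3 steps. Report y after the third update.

∇h = (8x + y + 4, x + 4y + 2)
Step 1: at (2, 2), ∇h = (22, 12) → (2, 2) − 0.125·(22, 12) = (-0.75, 0.5)
Step 2: at (-0.75, 0.5), ∇h = (-1.5, 3.25) → (-0.75, 0.5) − 0.125·(-1.5, 3.25) = (-0.5625, 0.09375)
Step 3: at (-0.5625, 0.09375), ∇h = (-0.40625, 1.8125) → (-0.5625, 0.09375) − 0.125·(-0.40625, 1.8125) = (-0.51171875, -0.1328125)
y = -0.1328125

-0.1328125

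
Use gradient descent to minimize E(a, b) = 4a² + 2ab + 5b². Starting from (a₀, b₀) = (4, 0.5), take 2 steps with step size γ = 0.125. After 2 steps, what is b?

0.3125

∇E = (8a + 2b, 2a + 10b)
Step 1: at (4, 0.5), ∇E = (33, 13) → (4, 0.5) − 0.125·(33, 13) = (-0.125, -1.125)
Step 2: at (-0.125, -1.125), ∇E = (-3.25, -11.5) → (-0.125, -1.125) − 0.125·(-3.25, -11.5) = (0.28125, 0.3125)
b = 0.3125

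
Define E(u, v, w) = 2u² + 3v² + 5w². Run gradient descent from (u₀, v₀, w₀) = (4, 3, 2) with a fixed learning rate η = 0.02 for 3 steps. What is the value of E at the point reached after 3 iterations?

37.185150386176

∇E = (4u, 6v, 10w)
(u₁, v₁, w₁) = (4, 3, 2) − 0.02·(16, 18, 20) = (3.68, 2.64, 1.6)
(u₂, v₂, w₂) = (3.68, 2.64, 1.6) − 0.02·(14.72, 15.84, 16) = (3.3856, 2.3232, 1.28)
(u₃, v₃, w₃) = (3.3856, 2.3232, 1.28) − 0.02·(13.5424, 13.9392, 12.8) = (3.114752, 2.044416, 1.024)
E(3.114752, 2.044416, 1.024) = 37.185150386176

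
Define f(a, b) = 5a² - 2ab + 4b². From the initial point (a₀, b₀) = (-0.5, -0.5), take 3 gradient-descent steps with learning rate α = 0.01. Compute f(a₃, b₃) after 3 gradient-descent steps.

∇f = (10a - 2b, -2a + 8b)
(a₁, b₁) = (-0.5, -0.5) − 0.01·(-4, -3) = (-0.46, -0.47)
(a₂, b₂) = (-0.46, -0.47) − 0.01·(-3.66, -2.84) = (-0.4234, -0.4416)
(a₃, b₃) = (-0.4234, -0.4416) − 0.01·(-3.3508, -2.686) = (-0.389892, -0.41474)
f(-0.389892, -0.41474) = 1.12470831256

1.12470831256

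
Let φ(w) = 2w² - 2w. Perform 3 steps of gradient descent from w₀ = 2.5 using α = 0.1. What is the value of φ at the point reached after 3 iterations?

φ′(w) = 4w - 2
w₁ = 2.5 − 0.1·8 = 1.7
w₂ = 1.7 − 0.1·4.8 = 1.22
w₃ = 1.22 − 0.1·2.88 = 0.932
φ(0.932) = -0.126752

-0.126752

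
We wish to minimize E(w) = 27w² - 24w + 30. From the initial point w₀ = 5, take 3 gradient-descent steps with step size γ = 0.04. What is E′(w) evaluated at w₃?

E′(w) = 54w - 24
w₁ = 5 − 0.04·246 = -4.84
w₂ = -4.84 − 0.04·(-285.36) = 6.5744
w₃ = 6.5744 − 0.04·331.0176 = -6.666304
E′(w) at (-6.666304) = -383.980416

-383.980416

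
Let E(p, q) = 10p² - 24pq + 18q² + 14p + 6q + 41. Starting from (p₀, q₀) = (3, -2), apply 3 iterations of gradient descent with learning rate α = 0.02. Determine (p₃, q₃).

(0.146048, 0.183232)

∇E = (20p - 24q + 14, -24p + 36q + 6)
Step 1: at (3, -2), ∇E = (122, -138) → (3, -2) − 0.02·(122, -138) = (0.56, 0.76)
Step 2: at (0.56, 0.76), ∇E = (6.96, 19.92) → (0.56, 0.76) − 0.02·(6.96, 19.92) = (0.4208, 0.3616)
Step 3: at (0.4208, 0.3616), ∇E = (13.7376, 8.9184) → (0.4208, 0.3616) − 0.02·(13.7376, 8.9184) = (0.146048, 0.183232)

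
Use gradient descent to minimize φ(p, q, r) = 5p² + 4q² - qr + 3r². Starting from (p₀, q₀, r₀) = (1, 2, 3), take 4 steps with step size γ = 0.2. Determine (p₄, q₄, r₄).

∇φ = (10p, 8q - r, -q + 6r)
Step 1: at (1, 2, 3), ∇φ = (10, 13, 16) → (1, 2, 3) − 0.2·(10, 13, 16) = (-1, -0.6, -0.2)
Step 2: at (-1, -0.6, -0.2), ∇φ = (-10, -4.6, -0.6) → (-1, -0.6, -0.2) − 0.2·(-10, -4.6, -0.6) = (1, 0.32, -0.08)
Step 3: at (1, 0.32, -0.08), ∇φ = (10, 2.64, -0.8) → (1, 0.32, -0.08) − 0.2·(10, 2.64, -0.8) = (-1, -0.208, 0.08)
Step 4: at (-1, -0.208, 0.08), ∇φ = (-10, -1.744, 0.688) → (-1, -0.208, 0.08) − 0.2·(-10, -1.744, 0.688) = (1, 0.1408, -0.0576)

(1, 0.1408, -0.0576)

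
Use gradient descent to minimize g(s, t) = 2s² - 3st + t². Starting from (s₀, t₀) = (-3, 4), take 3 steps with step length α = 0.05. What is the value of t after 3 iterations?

∇g = (4s - 3t, -3s + 2t)
Step 1: at (-3, 4), ∇g = (-24, 17) → (-3, 4) − 0.05·(-24, 17) = (-1.8, 3.15)
Step 2: at (-1.8, 3.15), ∇g = (-16.65, 11.7) → (-1.8, 3.15) − 0.05·(-16.65, 11.7) = (-0.9675, 2.565)
Step 3: at (-0.9675, 2.565), ∇g = (-11.565, 8.0325) → (-0.9675, 2.565) − 0.05·(-11.565, 8.0325) = (-0.38925, 2.163375)
t = 2.163375

2.163375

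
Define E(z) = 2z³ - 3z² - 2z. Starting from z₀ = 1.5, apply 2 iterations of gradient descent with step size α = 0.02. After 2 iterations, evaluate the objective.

-3.175345590774

E′(z) = 6z² - 6z - 2
z₁ = 1.5 − 0.02·2.5 = 1.45
z₂ = 1.45 − 0.02·1.915 = 1.4117
E(1.4117) = -3.175345590774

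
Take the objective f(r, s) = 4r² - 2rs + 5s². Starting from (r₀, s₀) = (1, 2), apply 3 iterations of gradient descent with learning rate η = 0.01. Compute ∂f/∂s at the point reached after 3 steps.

13.340368

∇f = (8r - 2s, -2r + 10s)
(r₁, s₁) = (1, 2) − 0.01·(4, 18) = (0.96, 1.82)
(r₂, s₂) = (0.96, 1.82) − 0.01·(4.04, 16.28) = (0.9196, 1.6572)
(r₃, s₃) = (0.9196, 1.6572) − 0.01·(4.0424, 14.7328) = (0.879176, 1.509872)
∂f/∂s at (0.879176, 1.509872) = 13.340368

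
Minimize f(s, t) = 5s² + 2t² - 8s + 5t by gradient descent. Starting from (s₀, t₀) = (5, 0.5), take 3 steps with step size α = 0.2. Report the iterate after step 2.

(5, -1.18)

∇f = (10s - 8, 4t + 5)
Step 1: at (5, 0.5), ∇f = (42, 7) → (5, 0.5) − 0.2·(42, 7) = (-3.4, -0.9)
Step 2: at (-3.4, -0.9), ∇f = (-42, 1.4) → (-3.4, -0.9) − 0.2·(-42, 1.4) = (5, -1.18)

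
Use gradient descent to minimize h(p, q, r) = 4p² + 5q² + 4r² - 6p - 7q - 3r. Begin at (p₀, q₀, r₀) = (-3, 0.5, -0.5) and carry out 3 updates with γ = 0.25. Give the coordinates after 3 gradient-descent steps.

(4.5, 1.375, 1.25)

∇h = (8p - 6, 10q - 7, 8r - 3)
Step 1: at (-3, 0.5, -0.5), ∇h = (-30, -2, -7) → (-3, 0.5, -0.5) − 0.25·(-30, -2, -7) = (4.5, 1, 1.25)
Step 2: at (4.5, 1, 1.25), ∇h = (30, 3, 7) → (4.5, 1, 1.25) − 0.25·(30, 3, 7) = (-3, 0.25, -0.5)
Step 3: at (-3, 0.25, -0.5), ∇h = (-30, -4.5, -7) → (-3, 0.25, -0.5) − 0.25·(-30, -4.5, -7) = (4.5, 1.375, 1.25)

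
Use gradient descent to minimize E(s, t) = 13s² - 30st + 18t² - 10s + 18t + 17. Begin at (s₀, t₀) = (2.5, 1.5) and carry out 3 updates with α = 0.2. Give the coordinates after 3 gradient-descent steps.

(-132.22, 155.844)

∇E = (26s - 30t - 10, -30s + 36t + 18)
Step 1: at (2.5, 1.5), ∇E = (10, -3) → (2.5, 1.5) − 0.2·(10, -3) = (0.5, 2.1)
Step 2: at (0.5, 2.1), ∇E = (-60, 78.6) → (0.5, 2.1) − 0.2·(-60, 78.6) = (12.5, -13.62)
Step 3: at (12.5, -13.62), ∇E = (723.6, -847.32) → (12.5, -13.62) − 0.2·(723.6, -847.32) = (-132.22, 155.844)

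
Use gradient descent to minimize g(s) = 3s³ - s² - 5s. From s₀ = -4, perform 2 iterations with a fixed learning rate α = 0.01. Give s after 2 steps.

g′(s) = 9s² - 2s - 5
s₁ = -4 − 0.01·147 = -5.47
s₂ = -5.47 − 0.01·275.2281 = -8.222281

-8.222281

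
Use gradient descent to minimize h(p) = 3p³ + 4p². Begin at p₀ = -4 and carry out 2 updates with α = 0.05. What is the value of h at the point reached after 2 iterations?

-307180.749717504

h′(p) = 9p² + 8p
p₁ = -4 − 0.05·112 = -9.6
p₂ = -9.6 − 0.05·752.64 = -47.232
h(-47.232) = -307180.749717504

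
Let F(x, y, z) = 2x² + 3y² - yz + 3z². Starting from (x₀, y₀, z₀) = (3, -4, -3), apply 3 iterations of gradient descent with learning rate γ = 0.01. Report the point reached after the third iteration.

(2.654208, -3.402991, -2.598634)

∇F = (4x, 6y - z, -y + 6z)
Step 1: at (3, -4, -3), ∇F = (12, -21, -14) → (3, -4, -3) − 0.01·(12, -21, -14) = (2.88, -3.79, -2.86)
Step 2: at (2.88, -3.79, -2.86), ∇F = (11.52, -19.88, -13.37) → (2.88, -3.79, -2.86) − 0.01·(11.52, -19.88, -13.37) = (2.7648, -3.5912, -2.7263)
Step 3: at (2.7648, -3.5912, -2.7263), ∇F = (11.0592, -18.8209, -12.7666) → (2.7648, -3.5912, -2.7263) − 0.01·(11.0592, -18.8209, -12.7666) = (2.654208, -3.402991, -2.598634)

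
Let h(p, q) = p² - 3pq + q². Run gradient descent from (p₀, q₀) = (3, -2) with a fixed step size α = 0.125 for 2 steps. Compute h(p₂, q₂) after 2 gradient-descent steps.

0.217529296875

∇h = (2p - 3q, -3p + 2q)
Step 1: at (3, -2), ∇h = (12, -13) → (3, -2) − 0.125·(12, -13) = (1.5, -0.375)
Step 2: at (1.5, -0.375), ∇h = (4.125, -5.25) → (1.5, -0.375) − 0.125·(4.125, -5.25) = (0.984375, 0.28125)
h(0.984375, 0.28125) = 0.217529296875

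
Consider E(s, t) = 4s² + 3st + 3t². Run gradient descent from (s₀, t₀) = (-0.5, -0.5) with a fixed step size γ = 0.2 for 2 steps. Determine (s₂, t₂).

(-0.6, -0.44)

∇E = (8s + 3t, 3s + 6t)
(s₁, t₁) = (-0.5, -0.5) − 0.2·(-5.5, -4.5) = (0.6, 0.4)
(s₂, t₂) = (0.6, 0.4) − 0.2·(6, 4.2) = (-0.6, -0.44)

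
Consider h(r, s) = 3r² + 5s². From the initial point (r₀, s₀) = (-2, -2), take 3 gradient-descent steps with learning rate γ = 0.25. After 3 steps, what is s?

∇h = (6r, 10s)
(r₁, s₁) = (-2, -2) − 0.25·(-12, -20) = (1, 3)
(r₂, s₂) = (1, 3) − 0.25·(6, 30) = (-0.5, -4.5)
(r₃, s₃) = (-0.5, -4.5) − 0.25·(-3, -45) = (0.25, 6.75)
s = 6.75

6.75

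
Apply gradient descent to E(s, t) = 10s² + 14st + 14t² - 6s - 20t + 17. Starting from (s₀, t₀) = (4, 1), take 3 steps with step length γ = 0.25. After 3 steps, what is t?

-1384

∇E = (20s + 14t - 6, 14s + 28t - 20)
(s₁, t₁) = (4, 1) − 0.25·(88, 64) = (-18, -15)
(s₂, t₂) = (-18, -15) − 0.25·(-576, -692) = (126, 158)
(s₃, t₃) = (126, 158) − 0.25·(4726, 6168) = (-1055.5, -1384)
t = -1384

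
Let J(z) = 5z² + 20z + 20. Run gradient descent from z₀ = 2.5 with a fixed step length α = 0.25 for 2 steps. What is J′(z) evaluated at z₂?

J′(z) = 10z + 20
Step 1: J′(2.5) = 45; z₁ = 2.5 − 0.25·45 = -8.75
Step 2: J′(-8.75) = -67.5; z₂ = -8.75 − 0.25·(-67.5) = 8.125
J′(z) at (8.125) = 101.25

101.25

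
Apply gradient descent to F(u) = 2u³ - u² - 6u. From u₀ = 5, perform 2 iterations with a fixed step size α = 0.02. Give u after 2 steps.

F′(u) = 6u² - 2u - 6
Step 1: F′(5) = 134; u₁ = 5 − 0.02·134 = 2.32
Step 2: F′(2.32) = 21.6544; u₂ = 2.32 − 0.02·21.6544 = 1.886912

1.886912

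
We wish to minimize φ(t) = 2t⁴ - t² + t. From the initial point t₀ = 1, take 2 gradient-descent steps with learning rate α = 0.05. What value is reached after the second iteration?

φ′(t) = 8t³ - 2t + 1
Step 1: φ′(1) = 7; t₁ = 1 − 0.05·7 = 0.65
Step 2: φ′(0.65) = 1.897; t₂ = 0.65 − 0.05·1.897 = 0.55515

0.55515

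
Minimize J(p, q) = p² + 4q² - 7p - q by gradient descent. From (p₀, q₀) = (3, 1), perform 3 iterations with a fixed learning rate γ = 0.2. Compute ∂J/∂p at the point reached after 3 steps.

∇J = (2p - 7, 8q - 1)
(p₁, q₁) = (3, 1) − 0.2·(-1, 7) = (3.2, -0.4)
(p₂, q₂) = (3.2, -0.4) − 0.2·(-0.6, -4.2) = (3.32, 0.44)
(p₃, q₃) = (3.32, 0.44) − 0.2·(-0.36, 2.52) = (3.392, -0.064)
∂J/∂p at (3.392, -0.064) = -0.216

-0.216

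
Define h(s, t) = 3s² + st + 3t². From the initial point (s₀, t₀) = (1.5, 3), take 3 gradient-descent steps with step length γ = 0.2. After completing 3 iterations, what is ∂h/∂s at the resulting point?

∇h = (6s + t, s + 6t)
Step 1: at (1.5, 3), ∇h = (12, 19.5) → (1.5, 3) − 0.2·(12, 19.5) = (-0.9, -0.9)
Step 2: at (-0.9, -0.9), ∇h = (-6.3, -6.3) → (-0.9, -0.9) − 0.2·(-6.3, -6.3) = (0.36, 0.36)
Step 3: at (0.36, 0.36), ∇h = (2.52, 2.52) → (0.36, 0.36) − 0.2·(2.52, 2.52) = (-0.144, -0.144)
∂h/∂s at (-0.144, -0.144) = -1.008

-1.008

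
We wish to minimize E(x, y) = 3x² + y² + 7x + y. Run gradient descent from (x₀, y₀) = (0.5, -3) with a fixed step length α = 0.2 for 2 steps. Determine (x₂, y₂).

(-1.1, -1.4)

∇E = (6x + 7, 2y + 1)
Step 1: at (0.5, -3), ∇E = (10, -5) → (0.5, -3) − 0.2·(10, -5) = (-1.5, -2)
Step 2: at (-1.5, -2), ∇E = (-2, -3) → (-1.5, -2) − 0.2·(-2, -3) = (-1.1, -1.4)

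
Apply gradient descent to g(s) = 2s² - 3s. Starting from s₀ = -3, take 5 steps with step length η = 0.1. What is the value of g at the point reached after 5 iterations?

g′(s) = 4s - 3
Step 1: g′(-3) = -15; s₁ = -3 − 0.1·(-15) = -1.5
Step 2: g′(-1.5) = -9; s₂ = -1.5 − 0.1·(-9) = -0.6
Step 3: g′(-0.6) = -5.4; s₃ = -0.6 − 0.1·(-5.4) = -0.06
Step 4: g′(-0.06) = -3.24; s₄ = -0.06 − 0.1·(-3.24) = 0.264
Step 5: g′(0.264) = -1.944; s₅ = 0.264 − 0.1·(-1.944) = 0.4584
g(0.4584) = -0.95493888

-0.95493888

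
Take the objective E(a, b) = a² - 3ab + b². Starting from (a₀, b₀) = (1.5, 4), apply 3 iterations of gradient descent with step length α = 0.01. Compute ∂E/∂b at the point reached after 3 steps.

2.525266

∇E = (2a - 3b, -3a + 2b)
Step 1: at (1.5, 4), ∇E = (-9, 3.5) → (1.5, 4) − 0.01·(-9, 3.5) = (1.59, 3.965)
Step 2: at (1.59, 3.965), ∇E = (-8.715, 3.16) → (1.59, 3.965) − 0.01·(-8.715, 3.16) = (1.67715, 3.9334)
Step 3: at (1.67715, 3.9334), ∇E = (-8.4459, 2.83535) → (1.67715, 3.9334) − 0.01·(-8.4459, 2.83535) = (1.761609, 3.9050465)
∂E/∂b at (1.761609, 3.9050465) = 2.525266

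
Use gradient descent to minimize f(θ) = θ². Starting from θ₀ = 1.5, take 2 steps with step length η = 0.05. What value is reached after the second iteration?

f′(θ) = 2θ
Step 1: f′(1.5) = 3; θ₁ = 1.5 − 0.05·3 = 1.35
Step 2: f′(1.35) = 2.7; θ₂ = 1.35 − 0.05·2.7 = 1.215

1.215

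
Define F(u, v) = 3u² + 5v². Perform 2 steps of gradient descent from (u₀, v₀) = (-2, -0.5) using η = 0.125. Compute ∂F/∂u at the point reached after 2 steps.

∇F = (6u, 10v)
(u₁, v₁) = (-2, -0.5) − 0.125·(-12, -5) = (-0.5, 0.125)
(u₂, v₂) = (-0.5, 0.125) − 0.125·(-3, 1.25) = (-0.125, -0.03125)
∂F/∂u at (-0.125, -0.03125) = -0.75

-0.75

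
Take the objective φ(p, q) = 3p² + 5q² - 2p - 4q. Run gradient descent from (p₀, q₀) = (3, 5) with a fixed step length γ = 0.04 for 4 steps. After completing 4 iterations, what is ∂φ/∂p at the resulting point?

5.33794816

∇φ = (6p - 2, 10q - 4)
Step 1: at (3, 5), ∇φ = (16, 46) → (3, 5) − 0.04·(16, 46) = (2.36, 3.16)
Step 2: at (2.36, 3.16), ∇φ = (12.16, 27.6) → (2.36, 3.16) − 0.04·(12.16, 27.6) = (1.8736, 2.056)
Step 3: at (1.8736, 2.056), ∇φ = (9.2416, 16.56) → (1.8736, 2.056) − 0.04·(9.2416, 16.56) = (1.503936, 1.3936)
Step 4: at (1.503936, 1.3936), ∇φ = (7.023616, 9.936) → (1.503936, 1.3936) − 0.04·(7.023616, 9.936) = (1.22299136, 0.99616)
∂φ/∂p at (1.22299136, 0.99616) = 5.33794816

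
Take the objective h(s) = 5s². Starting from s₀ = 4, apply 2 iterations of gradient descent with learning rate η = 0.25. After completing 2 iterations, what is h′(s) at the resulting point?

h′(s) = 10s
s₁ = 4 − 0.25·40 = -6
s₂ = -6 − 0.25·(-60) = 9
h′(s) at (9) = 90

90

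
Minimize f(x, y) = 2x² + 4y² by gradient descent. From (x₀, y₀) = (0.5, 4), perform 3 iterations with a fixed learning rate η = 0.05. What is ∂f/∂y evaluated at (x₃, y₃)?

6.912

∇f = (4x, 8y)
Step 1: at (0.5, 4), ∇f = (2, 32) → (0.5, 4) − 0.05·(2, 32) = (0.4, 2.4)
Step 2: at (0.4, 2.4), ∇f = (1.6, 19.2) → (0.4, 2.4) − 0.05·(1.6, 19.2) = (0.32, 1.44)
Step 3: at (0.32, 1.44), ∇f = (1.28, 11.52) → (0.32, 1.44) − 0.05·(1.28, 11.52) = (0.256, 0.864)
∂f/∂y at (0.256, 0.864) = 6.912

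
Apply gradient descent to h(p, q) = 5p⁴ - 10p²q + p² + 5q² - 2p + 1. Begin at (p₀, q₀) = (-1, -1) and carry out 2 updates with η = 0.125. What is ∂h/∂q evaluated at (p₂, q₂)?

-429535.3515625

∇h = (20p³ - 20pq + 2p - 2, -10p² + 10q)
Step 1: at (-1, -1), ∇h = (-44, -20) → (-1, -1) − 0.125·(-44, -20) = (4.5, 1.5)
Step 2: at (4.5, 1.5), ∇h = (1694.5, -187.5) → (4.5, 1.5) − 0.125·(1694.5, -187.5) = (-207.3125, 24.9375)
∂h/∂q at (-207.3125, 24.9375) = -429535.3515625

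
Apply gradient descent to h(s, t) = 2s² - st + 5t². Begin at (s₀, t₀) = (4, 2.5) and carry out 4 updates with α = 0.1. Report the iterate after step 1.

(2.65, 0.4)

∇h = (4s - t, -s + 10t)
(s₁, t₁) = (4, 2.5) − 0.1·(13.5, 21) = (2.65, 0.4)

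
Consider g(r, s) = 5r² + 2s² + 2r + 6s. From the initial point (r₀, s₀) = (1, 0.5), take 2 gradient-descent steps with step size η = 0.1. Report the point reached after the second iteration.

(-0.2, -0.78)

∇g = (10r + 2, 4s + 6)
(r₁, s₁) = (1, 0.5) − 0.1·(12, 8) = (-0.2, -0.3)
(r₂, s₂) = (-0.2, -0.3) − 0.1·(0, 4.8) = (-0.2, -0.78)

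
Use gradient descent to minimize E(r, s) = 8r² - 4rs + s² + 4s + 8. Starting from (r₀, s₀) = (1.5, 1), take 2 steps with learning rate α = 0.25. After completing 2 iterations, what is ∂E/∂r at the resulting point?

∇E = (16r - 4s, -4r + 2s + 4)
(r₁, s₁) = (1.5, 1) − 0.25·(20, 0) = (-3.5, 1)
(r₂, s₂) = (-3.5, 1) − 0.25·(-60, 20) = (11.5, -4)
∂E/∂r at (11.5, -4) = 200

200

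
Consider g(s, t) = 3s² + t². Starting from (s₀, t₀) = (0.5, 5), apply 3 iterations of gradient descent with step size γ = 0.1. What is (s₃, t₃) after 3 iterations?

∇g = (6s, 2t)
(s₁, t₁) = (0.5, 5) − 0.1·(3, 10) = (0.2, 4)
(s₂, t₂) = (0.2, 4) − 0.1·(1.2, 8) = (0.08, 3.2)
(s₃, t₃) = (0.08, 3.2) − 0.1·(0.48, 6.4) = (0.032, 2.56)

(0.032, 2.56)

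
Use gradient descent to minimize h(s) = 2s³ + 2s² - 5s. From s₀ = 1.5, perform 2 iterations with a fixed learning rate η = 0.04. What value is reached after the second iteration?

0.769664

h′(s) = 6s² + 4s - 5
s₁ = 1.5 − 0.04·14.5 = 0.92
s₂ = 0.92 − 0.04·3.7584 = 0.769664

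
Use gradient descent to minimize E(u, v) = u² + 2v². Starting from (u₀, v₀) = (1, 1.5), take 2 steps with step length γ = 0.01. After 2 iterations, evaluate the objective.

∇E = (2u, 4v)
(u₁, v₁) = (1, 1.5) − 0.01·(2, 6) = (0.98, 1.44)
(u₂, v₂) = (0.98, 1.44) − 0.01·(1.96, 5.76) = (0.9604, 1.3824)
E(0.9604, 1.3824) = 4.74442768

4.74442768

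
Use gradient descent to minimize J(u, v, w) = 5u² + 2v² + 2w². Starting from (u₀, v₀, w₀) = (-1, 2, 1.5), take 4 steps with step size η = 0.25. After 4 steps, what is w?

∇J = (10u, 4v, 4w)
Step 1: at (-1, 2, 1.5), ∇J = (-10, 8, 6) → (-1, 2, 1.5) − 0.25·(-10, 8, 6) = (1.5, 0, 0)
Step 2: at (1.5, 0, 0), ∇J = (15, 0, 0) → (1.5, 0, 0) − 0.25·(15, 0, 0) = (-2.25, 0, 0)
Step 3: at (-2.25, 0, 0), ∇J = (-22.5, 0, 0) → (-2.25, 0, 0) − 0.25·(-22.5, 0, 0) = (3.375, 0, 0)
Step 4: at (3.375, 0, 0), ∇J = (33.75, 0, 0) → (3.375, 0, 0) − 0.25·(33.75, 0, 0) = (-5.0625, 0, 0)
w = 0

0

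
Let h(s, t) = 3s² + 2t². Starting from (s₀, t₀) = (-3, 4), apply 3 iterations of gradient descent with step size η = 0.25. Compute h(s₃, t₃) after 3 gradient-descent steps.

0.421875

∇h = (6s, 4t)
Step 1: at (-3, 4), ∇h = (-18, 16) → (-3, 4) − 0.25·(-18, 16) = (1.5, 0)
Step 2: at (1.5, 0), ∇h = (9, 0) → (1.5, 0) − 0.25·(9, 0) = (-0.75, 0)
Step 3: at (-0.75, 0), ∇h = (-4.5, 0) → (-0.75, 0) − 0.25·(-4.5, 0) = (0.375, 0)
h(0.375, 0) = 0.421875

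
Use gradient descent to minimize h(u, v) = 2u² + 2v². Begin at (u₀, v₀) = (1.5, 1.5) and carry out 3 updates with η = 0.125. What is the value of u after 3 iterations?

0.1875

∇h = (4u, 4v)
(u₁, v₁) = (1.5, 1.5) − 0.125·(6, 6) = (0.75, 0.75)
(u₂, v₂) = (0.75, 0.75) − 0.125·(3, 3) = (0.375, 0.375)
(u₃, v₃) = (0.375, 0.375) − 0.125·(1.5, 1.5) = (0.1875, 0.1875)
u = 0.1875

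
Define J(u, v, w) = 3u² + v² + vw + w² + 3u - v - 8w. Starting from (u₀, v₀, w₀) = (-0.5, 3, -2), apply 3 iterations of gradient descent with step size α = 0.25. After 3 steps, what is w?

2.453125

∇J = (6u + 3, 2v + w - 1, v + 2w - 8)
Step 1: at (-0.5, 3, -2), ∇J = (0, 3, -9) → (-0.5, 3, -2) − 0.25·(0, 3, -9) = (-0.5, 2.25, 0.25)
Step 2: at (-0.5, 2.25, 0.25), ∇J = (0, 3.75, -5.25) → (-0.5, 2.25, 0.25) − 0.25·(0, 3.75, -5.25) = (-0.5, 1.3125, 1.5625)
Step 3: at (-0.5, 1.3125, 1.5625), ∇J = (0, 3.1875, -3.5625) → (-0.5, 1.3125, 1.5625) − 0.25·(0, 3.1875, -3.5625) = (-0.5, 0.515625, 2.453125)
w = 2.453125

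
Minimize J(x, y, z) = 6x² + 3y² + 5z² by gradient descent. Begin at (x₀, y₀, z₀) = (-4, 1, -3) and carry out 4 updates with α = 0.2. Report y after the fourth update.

∇J = (12x, 6y, 10z)
Step 1: at (-4, 1, -3), ∇J = (-48, 6, -30) → (-4, 1, -3) − 0.2·(-48, 6, -30) = (5.6, -0.2, 3)
Step 2: at (5.6, -0.2, 3), ∇J = (67.2, -1.2, 30) → (5.6, -0.2, 3) − 0.2·(67.2, -1.2, 30) = (-7.84, 0.04, -3)
Step 3: at (-7.84, 0.04, -3), ∇J = (-94.08, 0.24, -30) → (-7.84, 0.04, -3) − 0.2·(-94.08, 0.24, -30) = (10.976, -0.008, 3)
Step 4: at (10.976, -0.008, 3), ∇J = (131.712, -0.048, 30) → (10.976, -0.008, 3) − 0.2·(131.712, -0.048, 30) = (-15.3664, 0.0016, -3)
y = 0.0016

0.0016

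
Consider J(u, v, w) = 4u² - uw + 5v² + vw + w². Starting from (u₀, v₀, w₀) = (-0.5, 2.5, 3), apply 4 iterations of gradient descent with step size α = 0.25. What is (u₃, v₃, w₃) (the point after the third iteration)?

∇J = (8u - w, 10v + w, -u + v + 2w)
Step 1: at (-0.5, 2.5, 3), ∇J = (-7, 28, 9) → (-0.5, 2.5, 3) − 0.25·(-7, 28, 9) = (1.25, -4.5, 0.75)
Step 2: at (1.25, -4.5, 0.75), ∇J = (9.25, -44.25, -4.25) → (1.25, -4.5, 0.75) − 0.25·(9.25, -44.25, -4.25) = (-1.0625, 6.5625, 1.8125)
Step 3: at (-1.0625, 6.5625, 1.8125), ∇J = (-10.3125, 67.4375, 11.25) → (-1.0625, 6.5625, 1.8125) − 0.25·(-10.3125, 67.4375, 11.25) = (1.515625, -10.296875, -1)

(1.515625, -10.296875, -1)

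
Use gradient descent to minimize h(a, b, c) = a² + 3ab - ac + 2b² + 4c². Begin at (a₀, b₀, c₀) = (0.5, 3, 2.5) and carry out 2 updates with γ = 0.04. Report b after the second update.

2.0424

∇h = (2a + 3b - c, 3a + 4b, -a + 8c)
Step 1: at (0.5, 3, 2.5), ∇h = (7.5, 13.5, 19.5) → (0.5, 3, 2.5) − 0.04·(7.5, 13.5, 19.5) = (0.2, 2.46, 1.72)
Step 2: at (0.2, 2.46, 1.72), ∇h = (6.06, 10.44, 13.56) → (0.2, 2.46, 1.72) − 0.04·(6.06, 10.44, 13.56) = (-0.0424, 2.0424, 1.1776)
b = 2.0424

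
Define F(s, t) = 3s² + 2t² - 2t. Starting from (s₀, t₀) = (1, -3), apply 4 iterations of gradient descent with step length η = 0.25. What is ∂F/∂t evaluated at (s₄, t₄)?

0

∇F = (6s, 4t - 2)
Step 1: at (1, -3), ∇F = (6, -14) → (1, -3) − 0.25·(6, -14) = (-0.5, 0.5)
Step 2: at (-0.5, 0.5), ∇F = (-3, 0) → (-0.5, 0.5) − 0.25·(-3, 0) = (0.25, 0.5)
Step 3: at (0.25, 0.5), ∇F = (1.5, 0) → (0.25, 0.5) − 0.25·(1.5, 0) = (-0.125, 0.5)
Step 4: at (-0.125, 0.5), ∇F = (-0.75, 0) → (-0.125, 0.5) − 0.25·(-0.75, 0) = (0.0625, 0.5)
∂F/∂t at (0.0625, 0.5) = 0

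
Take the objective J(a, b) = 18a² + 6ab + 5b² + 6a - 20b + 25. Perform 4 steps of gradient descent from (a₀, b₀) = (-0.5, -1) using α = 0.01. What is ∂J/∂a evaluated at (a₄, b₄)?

0.51386256

∇J = (36a + 6b + 6, 6a + 10b - 20)
(a₁, b₁) = (-0.5, -1) − 0.01·(-18, -33) = (-0.32, -0.67)
(a₂, b₂) = (-0.32, -0.67) − 0.01·(-9.54, -28.62) = (-0.2246, -0.3838)
(a₃, b₃) = (-0.2246, -0.3838) − 0.01·(-4.3884, -25.1856) = (-0.180716, -0.131944)
(a₄, b₄) = (-0.180716, -0.131944) − 0.01·(-1.29744, -22.403736) = (-0.1677416, 0.09209336)
∂J/∂a at (-0.1677416, 0.09209336) = 0.51386256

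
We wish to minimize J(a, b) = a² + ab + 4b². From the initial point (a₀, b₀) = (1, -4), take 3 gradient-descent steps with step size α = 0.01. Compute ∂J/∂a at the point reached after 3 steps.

-1.043325

∇J = (2a + b, a + 8b)
(a₁, b₁) = (1, -4) − 0.01·(-2, -31) = (1.02, -3.69)
(a₂, b₂) = (1.02, -3.69) − 0.01·(-1.65, -28.5) = (1.0365, -3.405)
(a₃, b₃) = (1.0365, -3.405) − 0.01·(-1.332, -26.2035) = (1.04982, -3.142965)
∂J/∂a at (1.04982, -3.142965) = -1.043325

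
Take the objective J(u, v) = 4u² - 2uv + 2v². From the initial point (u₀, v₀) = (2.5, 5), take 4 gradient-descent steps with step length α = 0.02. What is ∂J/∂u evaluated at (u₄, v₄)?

6.6931712

∇J = (8u - 2v, -2u + 4v)
Step 1: at (2.5, 5), ∇J = (10, 15) → (2.5, 5) − 0.02·(10, 15) = (2.3, 4.7)
Step 2: at (2.3, 4.7), ∇J = (9, 14.2) → (2.3, 4.7) − 0.02·(9, 14.2) = (2.12, 4.416)
Step 3: at (2.12, 4.416), ∇J = (8.128, 13.424) → (2.12, 4.416) − 0.02·(8.128, 13.424) = (1.95744, 4.14752)
Step 4: at (1.95744, 4.14752), ∇J = (7.36448, 12.6752) → (1.95744, 4.14752) − 0.02·(7.36448, 12.6752) = (1.8101504, 3.894016)
∂J/∂u at (1.8101504, 3.894016) = 6.6931712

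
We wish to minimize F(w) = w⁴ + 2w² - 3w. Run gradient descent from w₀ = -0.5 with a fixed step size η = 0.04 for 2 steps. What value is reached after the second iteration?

F′(w) = 4w³ + 4w - 3
Step 1: F′(-0.5) = -5.5; w₁ = -0.5 − 0.04·(-5.5) = -0.28
Step 2: F′(-0.28) = -4.207808; w₂ = -0.28 − 0.04·(-4.207808) = -0.11168768

-0.11168768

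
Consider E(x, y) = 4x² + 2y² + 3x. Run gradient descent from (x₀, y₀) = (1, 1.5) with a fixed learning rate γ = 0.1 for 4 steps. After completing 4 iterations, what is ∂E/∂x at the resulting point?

∇E = (8x + 3, 4y)
Step 1: at (1, 1.5), ∇E = (11, 6) → (1, 1.5) − 0.1·(11, 6) = (-0.1, 0.9)
Step 2: at (-0.1, 0.9), ∇E = (2.2, 3.6) → (-0.1, 0.9) − 0.1·(2.2, 3.6) = (-0.32, 0.54)
Step 3: at (-0.32, 0.54), ∇E = (0.44, 2.16) → (-0.32, 0.54) − 0.1·(0.44, 2.16) = (-0.364, 0.324)
Step 4: at (-0.364, 0.324), ∇E = (0.088, 1.296) → (-0.364, 0.324) − 0.1·(0.088, 1.296) = (-0.3728, 0.1944)
∂E/∂x at (-0.3728, 0.1944) = 0.0176

0.0176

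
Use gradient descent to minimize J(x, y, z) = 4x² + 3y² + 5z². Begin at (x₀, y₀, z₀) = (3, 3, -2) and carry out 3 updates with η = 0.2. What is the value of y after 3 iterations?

∇J = (8x, 6y, 10z)
Step 1: at (3, 3, -2), ∇J = (24, 18, -20) → (3, 3, -2) − 0.2·(24, 18, -20) = (-1.8, -0.6, 2)
Step 2: at (-1.8, -0.6, 2), ∇J = (-14.4, -3.6, 20) → (-1.8, -0.6, 2) − 0.2·(-14.4, -3.6, 20) = (1.08, 0.12, -2)
Step 3: at (1.08, 0.12, -2), ∇J = (8.64, 0.72, -20) → (1.08, 0.12, -2) − 0.2·(8.64, 0.72, -20) = (-0.648, -0.024, 2)
y = -0.024

-0.024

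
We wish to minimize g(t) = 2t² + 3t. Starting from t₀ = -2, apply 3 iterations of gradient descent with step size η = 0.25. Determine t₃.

-0.75

g′(t) = 4t + 3
Step 1: g′(-2) = -5; t₁ = -2 − 0.25·(-5) = -0.75
Step 2: g′(-0.75) = 0; t₂ = -0.75 − 0.25·0 = -0.75
Step 3: g′(-0.75) = 0; t₃ = -0.75 − 0.25·0 = -0.75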